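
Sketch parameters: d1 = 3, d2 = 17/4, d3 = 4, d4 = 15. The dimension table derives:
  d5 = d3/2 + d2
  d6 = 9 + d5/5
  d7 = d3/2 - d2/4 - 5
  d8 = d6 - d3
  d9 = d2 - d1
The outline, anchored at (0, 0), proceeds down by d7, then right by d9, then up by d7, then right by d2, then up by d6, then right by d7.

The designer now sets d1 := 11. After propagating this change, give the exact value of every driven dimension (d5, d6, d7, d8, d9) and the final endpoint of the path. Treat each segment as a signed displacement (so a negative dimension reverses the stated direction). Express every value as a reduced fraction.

d5 = 25/4
d6 = 41/4
d7 = -65/16
d8 = 25/4
d9 = -27/4
endpoint = (-105/16, 41/4)

Apply edit: d1 := 11
  d5 = d3/2 + d2 = 25/4
  d6 = 9 + d5/5 = 41/4
  d7 = d3/2 - d2/4 - 5 = -65/16
  d8 = d6 - d3 = 25/4
  d9 = d2 - d1 = -27/4
Walk from origin (0, 0):
  seg 1: down by d7 = -65/16 → (0, 65/16)
  seg 2: right by d9 = -27/4 → (-27/4, 65/16)
  seg 3: up by d7 = -65/16 → (-27/4, 0)
  seg 4: right by d2 = 17/4 → (-5/2, 0)
  seg 5: up by d6 = 41/4 → (-5/2, 41/4)
  seg 6: right by d7 = -65/16 → (-105/16, 41/4)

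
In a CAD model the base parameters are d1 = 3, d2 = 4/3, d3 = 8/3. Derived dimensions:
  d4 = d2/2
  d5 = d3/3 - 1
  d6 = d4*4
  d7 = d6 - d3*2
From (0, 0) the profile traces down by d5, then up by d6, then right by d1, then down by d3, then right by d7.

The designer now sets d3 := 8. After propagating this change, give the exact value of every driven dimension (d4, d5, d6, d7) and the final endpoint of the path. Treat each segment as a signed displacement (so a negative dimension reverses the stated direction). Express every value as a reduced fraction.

d4 = 2/3
d5 = 5/3
d6 = 8/3
d7 = -40/3
endpoint = (-31/3, -7)

Apply edit: d3 := 8
  d4 = d2/2 = 2/3
  d5 = d3/3 - 1 = 5/3
  d6 = d4*4 = 8/3
  d7 = d6 - d3*2 = -40/3
Walk from origin (0, 0):
  seg 1: down by d5 = 5/3 → (0, -5/3)
  seg 2: up by d6 = 8/3 → (0, 1)
  seg 3: right by d1 = 3 → (3, 1)
  seg 4: down by d3 = 8 → (3, -7)
  seg 5: right by d7 = -40/3 → (-31/3, -7)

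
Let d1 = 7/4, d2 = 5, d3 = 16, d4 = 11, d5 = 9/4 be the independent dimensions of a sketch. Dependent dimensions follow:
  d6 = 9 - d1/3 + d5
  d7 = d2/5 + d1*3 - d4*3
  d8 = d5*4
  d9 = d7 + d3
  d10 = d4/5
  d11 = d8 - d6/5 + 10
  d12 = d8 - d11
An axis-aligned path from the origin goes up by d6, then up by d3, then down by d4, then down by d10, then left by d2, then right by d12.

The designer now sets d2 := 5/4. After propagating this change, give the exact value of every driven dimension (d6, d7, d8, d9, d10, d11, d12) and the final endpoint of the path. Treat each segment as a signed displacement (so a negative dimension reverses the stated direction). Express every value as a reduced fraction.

d6 = 32/3
d7 = -55/2
d8 = 9
d9 = -23/2
d10 = 11/5
d11 = 253/15
d12 = -118/15
endpoint = (-547/60, 202/15)

Apply edit: d2 := 5/4
  d6 = 9 - d1/3 + d5 = 32/3
  d7 = d2/5 + d1*3 - d4*3 = -55/2
  d8 = d5*4 = 9
  d9 = d7 + d3 = -23/2
  d10 = d4/5 = 11/5
  d11 = d8 - d6/5 + 10 = 253/15
  d12 = d8 - d11 = -118/15
Walk from origin (0, 0):
  seg 1: up by d6 = 32/3 → (0, 32/3)
  seg 2: up by d3 = 16 → (0, 80/3)
  seg 3: down by d4 = 11 → (0, 47/3)
  seg 4: down by d10 = 11/5 → (0, 202/15)
  seg 5: left by d2 = 5/4 → (-5/4, 202/15)
  seg 6: right by d12 = -118/15 → (-547/60, 202/15)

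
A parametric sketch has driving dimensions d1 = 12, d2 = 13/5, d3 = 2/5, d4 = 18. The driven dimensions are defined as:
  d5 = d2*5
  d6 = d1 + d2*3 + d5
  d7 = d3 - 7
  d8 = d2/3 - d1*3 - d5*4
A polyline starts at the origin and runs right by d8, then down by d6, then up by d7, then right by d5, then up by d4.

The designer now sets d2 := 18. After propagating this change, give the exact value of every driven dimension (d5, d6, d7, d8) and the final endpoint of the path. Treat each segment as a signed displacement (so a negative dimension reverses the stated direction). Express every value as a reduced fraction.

Apply edit: d2 := 18
  d5 = d2*5 = 90
  d6 = d1 + d2*3 + d5 = 156
  d7 = d3 - 7 = -33/5
  d8 = d2/3 - d1*3 - d5*4 = -390
Walk from origin (0, 0):
  seg 1: right by d8 = -390 → (-390, 0)
  seg 2: down by d6 = 156 → (-390, -156)
  seg 3: up by d7 = -33/5 → (-390, -813/5)
  seg 4: right by d5 = 90 → (-300, -813/5)
  seg 5: up by d4 = 18 → (-300, -723/5)

d5 = 90
d6 = 156
d7 = -33/5
d8 = -390
endpoint = (-300, -723/5)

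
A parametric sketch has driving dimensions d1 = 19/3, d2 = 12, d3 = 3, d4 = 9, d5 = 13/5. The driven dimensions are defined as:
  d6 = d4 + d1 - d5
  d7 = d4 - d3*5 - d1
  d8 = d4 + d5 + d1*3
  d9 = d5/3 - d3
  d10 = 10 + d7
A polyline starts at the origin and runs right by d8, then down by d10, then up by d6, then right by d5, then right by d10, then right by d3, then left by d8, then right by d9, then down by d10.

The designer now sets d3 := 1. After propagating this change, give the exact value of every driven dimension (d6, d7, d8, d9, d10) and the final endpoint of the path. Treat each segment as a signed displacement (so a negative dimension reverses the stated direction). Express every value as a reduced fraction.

d6 = 191/15
d7 = -7/3
d8 = 153/5
d9 = -2/15
d10 = 23/3
endpoint = (167/15, -13/5)

Apply edit: d3 := 1
  d6 = d4 + d1 - d5 = 191/15
  d7 = d4 - d3*5 - d1 = -7/3
  d8 = d4 + d5 + d1*3 = 153/5
  d9 = d5/3 - d3 = -2/15
  d10 = 10 + d7 = 23/3
Walk from origin (0, 0):
  seg 1: right by d8 = 153/5 → (153/5, 0)
  seg 2: down by d10 = 23/3 → (153/5, -23/3)
  seg 3: up by d6 = 191/15 → (153/5, 76/15)
  seg 4: right by d5 = 13/5 → (166/5, 76/15)
  seg 5: right by d10 = 23/3 → (613/15, 76/15)
  seg 6: right by d3 = 1 → (628/15, 76/15)
  seg 7: left by d8 = 153/5 → (169/15, 76/15)
  seg 8: right by d9 = -2/15 → (167/15, 76/15)
  seg 9: down by d10 = 23/3 → (167/15, -13/5)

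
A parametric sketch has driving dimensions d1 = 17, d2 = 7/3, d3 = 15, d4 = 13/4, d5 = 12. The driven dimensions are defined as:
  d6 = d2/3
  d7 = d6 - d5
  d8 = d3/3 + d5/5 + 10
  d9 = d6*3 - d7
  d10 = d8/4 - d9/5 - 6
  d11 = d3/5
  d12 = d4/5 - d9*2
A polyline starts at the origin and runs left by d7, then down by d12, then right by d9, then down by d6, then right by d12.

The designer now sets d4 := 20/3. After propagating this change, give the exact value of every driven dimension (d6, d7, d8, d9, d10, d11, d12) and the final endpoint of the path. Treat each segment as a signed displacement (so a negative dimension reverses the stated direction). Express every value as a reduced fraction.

Apply edit: d4 := 20/3
  d6 = d2/3 = 7/9
  d7 = d6 - d5 = -101/9
  d8 = d3/3 + d5/5 + 10 = 87/5
  d9 = d6*3 - d7 = 122/9
  d10 = d8/4 - d9/5 - 6 = -157/36
  d11 = d3/5 = 3
  d12 = d4/5 - d9*2 = -232/9
Walk from origin (0, 0):
  seg 1: left by d7 = -101/9 → (101/9, 0)
  seg 2: down by d12 = -232/9 → (101/9, 232/9)
  seg 3: right by d9 = 122/9 → (223/9, 232/9)
  seg 4: down by d6 = 7/9 → (223/9, 25)
  seg 5: right by d12 = -232/9 → (-1, 25)

d6 = 7/9
d7 = -101/9
d8 = 87/5
d9 = 122/9
d10 = -157/36
d11 = 3
d12 = -232/9
endpoint = (-1, 25)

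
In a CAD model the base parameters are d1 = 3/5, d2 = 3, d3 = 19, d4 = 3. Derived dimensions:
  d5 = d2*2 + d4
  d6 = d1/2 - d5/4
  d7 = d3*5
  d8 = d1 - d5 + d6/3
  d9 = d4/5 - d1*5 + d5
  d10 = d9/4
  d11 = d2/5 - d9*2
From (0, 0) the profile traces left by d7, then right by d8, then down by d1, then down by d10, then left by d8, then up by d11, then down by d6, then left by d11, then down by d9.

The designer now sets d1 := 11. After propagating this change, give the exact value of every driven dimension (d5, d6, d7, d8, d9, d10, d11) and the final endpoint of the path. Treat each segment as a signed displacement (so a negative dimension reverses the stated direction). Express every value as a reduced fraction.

d5 = 9
d6 = 13/4
d7 = 95
d8 = 37/12
d9 = -227/5
d10 = -227/20
d11 = 457/5
endpoint = (-932/5, 1339/10)

Apply edit: d1 := 11
  d5 = d2*2 + d4 = 9
  d6 = d1/2 - d5/4 = 13/4
  d7 = d3*5 = 95
  d8 = d1 - d5 + d6/3 = 37/12
  d9 = d4/5 - d1*5 + d5 = -227/5
  d10 = d9/4 = -227/20
  d11 = d2/5 - d9*2 = 457/5
Walk from origin (0, 0):
  seg 1: left by d7 = 95 → (-95, 0)
  seg 2: right by d8 = 37/12 → (-1103/12, 0)
  seg 3: down by d1 = 11 → (-1103/12, -11)
  seg 4: down by d10 = -227/20 → (-1103/12, 7/20)
  seg 5: left by d8 = 37/12 → (-95, 7/20)
  seg 6: up by d11 = 457/5 → (-95, 367/4)
  seg 7: down by d6 = 13/4 → (-95, 177/2)
  seg 8: left by d11 = 457/5 → (-932/5, 177/2)
  seg 9: down by d9 = -227/5 → (-932/5, 1339/10)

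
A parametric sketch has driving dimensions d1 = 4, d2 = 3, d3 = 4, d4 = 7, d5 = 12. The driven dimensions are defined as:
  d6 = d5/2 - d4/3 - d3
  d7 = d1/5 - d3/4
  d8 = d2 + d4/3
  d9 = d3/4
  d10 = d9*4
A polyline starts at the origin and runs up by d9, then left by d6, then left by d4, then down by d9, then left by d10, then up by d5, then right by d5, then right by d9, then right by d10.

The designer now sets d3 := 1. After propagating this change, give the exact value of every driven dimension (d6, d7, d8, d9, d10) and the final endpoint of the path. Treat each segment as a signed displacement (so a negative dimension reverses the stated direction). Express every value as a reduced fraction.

Apply edit: d3 := 1
  d6 = d5/2 - d4/3 - d3 = 8/3
  d7 = d1/5 - d3/4 = 11/20
  d8 = d2 + d4/3 = 16/3
  d9 = d3/4 = 1/4
  d10 = d9*4 = 1
Walk from origin (0, 0):
  seg 1: up by d9 = 1/4 → (0, 1/4)
  seg 2: left by d6 = 8/3 → (-8/3, 1/4)
  seg 3: left by d4 = 7 → (-29/3, 1/4)
  seg 4: down by d9 = 1/4 → (-29/3, 0)
  seg 5: left by d10 = 1 → (-32/3, 0)
  seg 6: up by d5 = 12 → (-32/3, 12)
  seg 7: right by d5 = 12 → (4/3, 12)
  seg 8: right by d9 = 1/4 → (19/12, 12)
  seg 9: right by d10 = 1 → (31/12, 12)

d6 = 8/3
d7 = 11/20
d8 = 16/3
d9 = 1/4
d10 = 1
endpoint = (31/12, 12)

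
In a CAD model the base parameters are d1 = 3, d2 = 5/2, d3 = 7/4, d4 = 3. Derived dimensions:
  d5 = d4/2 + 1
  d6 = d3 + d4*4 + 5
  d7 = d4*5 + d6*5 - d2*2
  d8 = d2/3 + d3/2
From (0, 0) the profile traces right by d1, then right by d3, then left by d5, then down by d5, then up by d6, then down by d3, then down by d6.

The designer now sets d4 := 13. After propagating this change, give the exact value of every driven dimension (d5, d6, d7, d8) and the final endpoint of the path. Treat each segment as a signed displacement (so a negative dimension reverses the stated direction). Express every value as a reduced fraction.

d5 = 15/2
d6 = 235/4
d7 = 1415/4
d8 = 41/24
endpoint = (-11/4, -37/4)

Apply edit: d4 := 13
  d5 = d4/2 + 1 = 15/2
  d6 = d3 + d4*4 + 5 = 235/4
  d7 = d4*5 + d6*5 - d2*2 = 1415/4
  d8 = d2/3 + d3/2 = 41/24
Walk from origin (0, 0):
  seg 1: right by d1 = 3 → (3, 0)
  seg 2: right by d3 = 7/4 → (19/4, 0)
  seg 3: left by d5 = 15/2 → (-11/4, 0)
  seg 4: down by d5 = 15/2 → (-11/4, -15/2)
  seg 5: up by d6 = 235/4 → (-11/4, 205/4)
  seg 6: down by d3 = 7/4 → (-11/4, 99/2)
  seg 7: down by d6 = 235/4 → (-11/4, -37/4)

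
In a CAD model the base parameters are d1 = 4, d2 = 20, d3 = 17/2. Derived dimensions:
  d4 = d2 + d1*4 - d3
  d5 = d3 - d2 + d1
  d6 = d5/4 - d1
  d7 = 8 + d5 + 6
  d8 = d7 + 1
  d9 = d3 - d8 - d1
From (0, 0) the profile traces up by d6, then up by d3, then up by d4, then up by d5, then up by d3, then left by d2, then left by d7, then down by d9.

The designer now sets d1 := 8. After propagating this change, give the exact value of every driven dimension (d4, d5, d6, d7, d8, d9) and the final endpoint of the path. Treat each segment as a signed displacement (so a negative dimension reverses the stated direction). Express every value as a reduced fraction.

Apply edit: d1 := 8
  d4 = d2 + d1*4 - d3 = 87/2
  d5 = d3 - d2 + d1 = -7/2
  d6 = d5/4 - d1 = -71/8
  d7 = 8 + d5 + 6 = 21/2
  d8 = d7 + 1 = 23/2
  d9 = d3 - d8 - d1 = -11
Walk from origin (0, 0):
  seg 1: up by d6 = -71/8 → (0, -71/8)
  seg 2: up by d3 = 17/2 → (0, -3/8)
  seg 3: up by d4 = 87/2 → (0, 345/8)
  seg 4: up by d5 = -7/2 → (0, 317/8)
  seg 5: up by d3 = 17/2 → (0, 385/8)
  seg 6: left by d2 = 20 → (-20, 385/8)
  seg 7: left by d7 = 21/2 → (-61/2, 385/8)
  seg 8: down by d9 = -11 → (-61/2, 473/8)

d4 = 87/2
d5 = -7/2
d6 = -71/8
d7 = 21/2
d8 = 23/2
d9 = -11
endpoint = (-61/2, 473/8)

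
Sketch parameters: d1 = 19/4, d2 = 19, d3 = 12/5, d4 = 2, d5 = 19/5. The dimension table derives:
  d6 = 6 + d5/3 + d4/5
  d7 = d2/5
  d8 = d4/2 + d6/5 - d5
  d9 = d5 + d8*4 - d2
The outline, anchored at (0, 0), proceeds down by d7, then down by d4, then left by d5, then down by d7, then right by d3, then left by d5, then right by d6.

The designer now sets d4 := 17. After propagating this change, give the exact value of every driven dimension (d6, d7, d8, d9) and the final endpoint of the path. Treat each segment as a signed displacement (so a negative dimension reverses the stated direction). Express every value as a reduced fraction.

Apply edit: d4 := 17
  d6 = 6 + d5/3 + d4/5 = 32/3
  d7 = d2/5 = 19/5
  d8 = d4/2 + d6/5 - d5 = 41/6
  d9 = d5 + d8*4 - d2 = 182/15
Walk from origin (0, 0):
  seg 1: down by d7 = 19/5 → (0, -19/5)
  seg 2: down by d4 = 17 → (0, -104/5)
  seg 3: left by d5 = 19/5 → (-19/5, -104/5)
  seg 4: down by d7 = 19/5 → (-19/5, -123/5)
  seg 5: right by d3 = 12/5 → (-7/5, -123/5)
  seg 6: left by d5 = 19/5 → (-26/5, -123/5)
  seg 7: right by d6 = 32/3 → (82/15, -123/5)

d6 = 32/3
d7 = 19/5
d8 = 41/6
d9 = 182/15
endpoint = (82/15, -123/5)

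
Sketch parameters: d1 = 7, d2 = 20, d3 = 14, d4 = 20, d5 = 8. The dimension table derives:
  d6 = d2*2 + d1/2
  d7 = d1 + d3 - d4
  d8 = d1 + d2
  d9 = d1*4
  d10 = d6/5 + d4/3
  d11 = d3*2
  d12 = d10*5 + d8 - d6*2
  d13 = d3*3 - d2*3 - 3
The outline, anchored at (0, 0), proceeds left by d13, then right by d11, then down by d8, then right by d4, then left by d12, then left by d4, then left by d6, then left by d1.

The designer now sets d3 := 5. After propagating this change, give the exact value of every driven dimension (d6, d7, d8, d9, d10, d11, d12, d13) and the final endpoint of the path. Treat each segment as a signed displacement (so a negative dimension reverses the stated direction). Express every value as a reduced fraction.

d6 = 87/2
d7 = -8
d8 = 27
d9 = 28
d10 = 461/30
d11 = 10
d12 = 101/6
d13 = -48
endpoint = (-28/3, -27)

Apply edit: d3 := 5
  d6 = d2*2 + d1/2 = 87/2
  d7 = d1 + d3 - d4 = -8
  d8 = d1 + d2 = 27
  d9 = d1*4 = 28
  d10 = d6/5 + d4/3 = 461/30
  d11 = d3*2 = 10
  d12 = d10*5 + d8 - d6*2 = 101/6
  d13 = d3*3 - d2*3 - 3 = -48
Walk from origin (0, 0):
  seg 1: left by d13 = -48 → (48, 0)
  seg 2: right by d11 = 10 → (58, 0)
  seg 3: down by d8 = 27 → (58, -27)
  seg 4: right by d4 = 20 → (78, -27)
  seg 5: left by d12 = 101/6 → (367/6, -27)
  seg 6: left by d4 = 20 → (247/6, -27)
  seg 7: left by d6 = 87/2 → (-7/3, -27)
  seg 8: left by d1 = 7 → (-28/3, -27)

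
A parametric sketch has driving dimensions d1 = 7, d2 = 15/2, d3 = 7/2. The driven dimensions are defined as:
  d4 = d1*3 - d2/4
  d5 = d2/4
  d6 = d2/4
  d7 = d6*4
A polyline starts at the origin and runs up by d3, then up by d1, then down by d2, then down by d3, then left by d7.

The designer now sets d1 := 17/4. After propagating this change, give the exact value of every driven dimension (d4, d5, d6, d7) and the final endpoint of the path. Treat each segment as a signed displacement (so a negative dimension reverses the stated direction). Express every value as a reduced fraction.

d4 = 87/8
d5 = 15/8
d6 = 15/8
d7 = 15/2
endpoint = (-15/2, -13/4)

Apply edit: d1 := 17/4
  d4 = d1*3 - d2/4 = 87/8
  d5 = d2/4 = 15/8
  d6 = d2/4 = 15/8
  d7 = d6*4 = 15/2
Walk from origin (0, 0):
  seg 1: up by d3 = 7/2 → (0, 7/2)
  seg 2: up by d1 = 17/4 → (0, 31/4)
  seg 3: down by d2 = 15/2 → (0, 1/4)
  seg 4: down by d3 = 7/2 → (0, -13/4)
  seg 5: left by d7 = 15/2 → (-15/2, -13/4)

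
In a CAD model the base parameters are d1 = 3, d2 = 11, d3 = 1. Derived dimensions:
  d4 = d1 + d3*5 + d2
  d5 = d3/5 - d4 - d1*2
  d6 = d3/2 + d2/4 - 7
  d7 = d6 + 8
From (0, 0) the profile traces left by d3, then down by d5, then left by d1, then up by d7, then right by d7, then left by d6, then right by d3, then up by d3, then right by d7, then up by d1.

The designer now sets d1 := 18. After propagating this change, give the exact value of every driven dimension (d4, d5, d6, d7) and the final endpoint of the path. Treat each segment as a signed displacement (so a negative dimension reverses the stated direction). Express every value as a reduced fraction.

Apply edit: d1 := 18
  d4 = d1 + d3*5 + d2 = 34
  d5 = d3/5 - d4 - d1*2 = -349/5
  d6 = d3/2 + d2/4 - 7 = -15/4
  d7 = d6 + 8 = 17/4
Walk from origin (0, 0):
  seg 1: left by d3 = 1 → (-1, 0)
  seg 2: down by d5 = -349/5 → (-1, 349/5)
  seg 3: left by d1 = 18 → (-19, 349/5)
  seg 4: up by d7 = 17/4 → (-19, 1481/20)
  seg 5: right by d7 = 17/4 → (-59/4, 1481/20)
  seg 6: left by d6 = -15/4 → (-11, 1481/20)
  seg 7: right by d3 = 1 → (-10, 1481/20)
  seg 8: up by d3 = 1 → (-10, 1501/20)
  seg 9: right by d7 = 17/4 → (-23/4, 1501/20)
  seg 10: up by d1 = 18 → (-23/4, 1861/20)

d4 = 34
d5 = -349/5
d6 = -15/4
d7 = 17/4
endpoint = (-23/4, 1861/20)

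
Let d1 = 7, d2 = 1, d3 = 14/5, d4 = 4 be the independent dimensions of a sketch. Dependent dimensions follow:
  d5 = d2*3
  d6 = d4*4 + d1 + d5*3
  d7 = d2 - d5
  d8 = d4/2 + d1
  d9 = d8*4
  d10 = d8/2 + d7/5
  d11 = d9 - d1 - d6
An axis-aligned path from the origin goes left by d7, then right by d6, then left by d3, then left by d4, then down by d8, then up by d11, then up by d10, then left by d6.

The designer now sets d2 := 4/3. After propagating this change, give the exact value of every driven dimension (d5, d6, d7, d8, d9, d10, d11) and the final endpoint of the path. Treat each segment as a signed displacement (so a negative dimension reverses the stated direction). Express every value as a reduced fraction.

d5 = 4
d6 = 35
d7 = -8/3
d8 = 9
d9 = 36
d10 = 119/30
d11 = -6
endpoint = (-62/15, -331/30)

Apply edit: d2 := 4/3
  d5 = d2*3 = 4
  d6 = d4*4 + d1 + d5*3 = 35
  d7 = d2 - d5 = -8/3
  d8 = d4/2 + d1 = 9
  d9 = d8*4 = 36
  d10 = d8/2 + d7/5 = 119/30
  d11 = d9 - d1 - d6 = -6
Walk from origin (0, 0):
  seg 1: left by d7 = -8/3 → (8/3, 0)
  seg 2: right by d6 = 35 → (113/3, 0)
  seg 3: left by d3 = 14/5 → (523/15, 0)
  seg 4: left by d4 = 4 → (463/15, 0)
  seg 5: down by d8 = 9 → (463/15, -9)
  seg 6: up by d11 = -6 → (463/15, -15)
  seg 7: up by d10 = 119/30 → (463/15, -331/30)
  seg 8: left by d6 = 35 → (-62/15, -331/30)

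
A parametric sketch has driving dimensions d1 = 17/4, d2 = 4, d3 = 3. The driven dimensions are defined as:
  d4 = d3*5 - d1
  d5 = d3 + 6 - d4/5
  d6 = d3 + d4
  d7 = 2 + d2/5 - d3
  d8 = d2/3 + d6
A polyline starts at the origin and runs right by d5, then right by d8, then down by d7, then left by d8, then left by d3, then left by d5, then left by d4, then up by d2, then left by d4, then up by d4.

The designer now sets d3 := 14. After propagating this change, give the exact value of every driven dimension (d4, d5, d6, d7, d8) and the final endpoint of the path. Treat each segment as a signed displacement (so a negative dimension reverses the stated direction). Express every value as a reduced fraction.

Apply edit: d3 := 14
  d4 = d3*5 - d1 = 263/4
  d5 = d3 + 6 - d4/5 = 137/20
  d6 = d3 + d4 = 319/4
  d7 = 2 + d2/5 - d3 = -56/5
  d8 = d2/3 + d6 = 973/12
Walk from origin (0, 0):
  seg 1: right by d5 = 137/20 → (137/20, 0)
  seg 2: right by d8 = 973/12 → (1319/15, 0)
  seg 3: down by d7 = -56/5 → (1319/15, 56/5)
  seg 4: left by d8 = 973/12 → (137/20, 56/5)
  seg 5: left by d3 = 14 → (-143/20, 56/5)
  seg 6: left by d5 = 137/20 → (-14, 56/5)
  seg 7: left by d4 = 263/4 → (-319/4, 56/5)
  seg 8: up by d2 = 4 → (-319/4, 76/5)
  seg 9: left by d4 = 263/4 → (-291/2, 76/5)
  seg 10: up by d4 = 263/4 → (-291/2, 1619/20)

d4 = 263/4
d5 = 137/20
d6 = 319/4
d7 = -56/5
d8 = 973/12
endpoint = (-291/2, 1619/20)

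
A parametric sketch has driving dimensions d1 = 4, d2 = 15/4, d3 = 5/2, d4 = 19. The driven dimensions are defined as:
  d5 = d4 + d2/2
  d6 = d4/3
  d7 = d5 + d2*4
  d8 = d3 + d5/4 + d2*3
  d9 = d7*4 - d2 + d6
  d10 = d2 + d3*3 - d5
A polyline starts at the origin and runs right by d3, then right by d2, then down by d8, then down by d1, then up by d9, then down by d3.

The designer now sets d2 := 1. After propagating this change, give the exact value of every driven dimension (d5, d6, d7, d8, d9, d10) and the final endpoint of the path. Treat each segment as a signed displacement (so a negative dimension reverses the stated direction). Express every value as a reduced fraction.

Apply edit: d2 := 1
  d5 = d4 + d2/2 = 39/2
  d6 = d4/3 = 19/3
  d7 = d5 + d2*4 = 47/2
  d8 = d3 + d5/4 + d2*3 = 83/8
  d9 = d7*4 - d2 + d6 = 298/3
  d10 = d2 + d3*3 - d5 = -11
Walk from origin (0, 0):
  seg 1: right by d3 = 5/2 → (5/2, 0)
  seg 2: right by d2 = 1 → (7/2, 0)
  seg 3: down by d8 = 83/8 → (7/2, -83/8)
  seg 4: down by d1 = 4 → (7/2, -115/8)
  seg 5: up by d9 = 298/3 → (7/2, 2039/24)
  seg 6: down by d3 = 5/2 → (7/2, 1979/24)

d5 = 39/2
d6 = 19/3
d7 = 47/2
d8 = 83/8
d9 = 298/3
d10 = -11
endpoint = (7/2, 1979/24)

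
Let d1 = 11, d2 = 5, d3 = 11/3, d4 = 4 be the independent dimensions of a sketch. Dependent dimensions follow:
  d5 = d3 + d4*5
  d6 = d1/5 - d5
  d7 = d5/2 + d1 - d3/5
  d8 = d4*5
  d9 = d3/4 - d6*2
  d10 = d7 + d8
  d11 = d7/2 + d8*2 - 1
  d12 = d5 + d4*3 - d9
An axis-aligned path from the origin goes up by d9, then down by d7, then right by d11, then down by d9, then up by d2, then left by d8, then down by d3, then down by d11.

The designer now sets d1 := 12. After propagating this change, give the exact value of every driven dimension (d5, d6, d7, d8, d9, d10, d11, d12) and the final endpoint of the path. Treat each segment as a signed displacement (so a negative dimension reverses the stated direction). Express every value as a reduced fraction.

Apply edit: d1 := 12
  d5 = d3 + d4*5 = 71/3
  d6 = d1/5 - d5 = -319/15
  d7 = d5/2 + d1 - d3/5 = 231/10
  d8 = d4*5 = 20
  d9 = d3/4 - d6*2 = 869/20
  d10 = d7 + d8 = 431/10
  d11 = d7/2 + d8*2 - 1 = 1011/20
  d12 = d5 + d4*3 - d9 = -467/60
Walk from origin (0, 0):
  seg 1: up by d9 = 869/20 → (0, 869/20)
  seg 2: down by d7 = 231/10 → (0, 407/20)
  seg 3: right by d11 = 1011/20 → (1011/20, 407/20)
  seg 4: down by d9 = 869/20 → (1011/20, -231/10)
  seg 5: up by d2 = 5 → (1011/20, -181/10)
  seg 6: left by d8 = 20 → (611/20, -181/10)
  seg 7: down by d3 = 11/3 → (611/20, -653/30)
  seg 8: down by d11 = 1011/20 → (611/20, -4339/60)

d5 = 71/3
d6 = -319/15
d7 = 231/10
d8 = 20
d9 = 869/20
d10 = 431/10
d11 = 1011/20
d12 = -467/60
endpoint = (611/20, -4339/60)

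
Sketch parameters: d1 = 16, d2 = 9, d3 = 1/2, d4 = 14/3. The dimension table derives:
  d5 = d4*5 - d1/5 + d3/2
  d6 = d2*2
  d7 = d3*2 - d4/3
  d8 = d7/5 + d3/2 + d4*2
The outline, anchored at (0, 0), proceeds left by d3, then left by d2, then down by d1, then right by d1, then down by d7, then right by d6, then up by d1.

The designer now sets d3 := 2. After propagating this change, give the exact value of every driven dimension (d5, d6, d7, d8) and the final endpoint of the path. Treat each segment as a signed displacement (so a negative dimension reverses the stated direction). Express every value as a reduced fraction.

d5 = 317/15
d6 = 18
d7 = 22/9
d8 = 487/45
endpoint = (23, -22/9)

Apply edit: d3 := 2
  d5 = d4*5 - d1/5 + d3/2 = 317/15
  d6 = d2*2 = 18
  d7 = d3*2 - d4/3 = 22/9
  d8 = d7/5 + d3/2 + d4*2 = 487/45
Walk from origin (0, 0):
  seg 1: left by d3 = 2 → (-2, 0)
  seg 2: left by d2 = 9 → (-11, 0)
  seg 3: down by d1 = 16 → (-11, -16)
  seg 4: right by d1 = 16 → (5, -16)
  seg 5: down by d7 = 22/9 → (5, -166/9)
  seg 6: right by d6 = 18 → (23, -166/9)
  seg 7: up by d1 = 16 → (23, -22/9)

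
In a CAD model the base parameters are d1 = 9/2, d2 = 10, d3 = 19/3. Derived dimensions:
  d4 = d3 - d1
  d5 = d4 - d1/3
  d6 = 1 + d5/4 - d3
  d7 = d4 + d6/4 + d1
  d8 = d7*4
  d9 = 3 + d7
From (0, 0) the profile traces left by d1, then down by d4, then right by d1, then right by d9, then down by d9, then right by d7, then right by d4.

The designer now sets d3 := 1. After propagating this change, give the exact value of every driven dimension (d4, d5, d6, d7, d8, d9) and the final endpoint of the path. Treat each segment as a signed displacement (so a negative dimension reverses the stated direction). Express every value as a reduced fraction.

Apply edit: d3 := 1
  d4 = d3 - d1 = -7/2
  d5 = d4 - d1/3 = -5
  d6 = 1 + d5/4 - d3 = -5/4
  d7 = d4 + d6/4 + d1 = 11/16
  d8 = d7*4 = 11/4
  d9 = 3 + d7 = 59/16
Walk from origin (0, 0):
  seg 1: left by d1 = 9/2 → (-9/2, 0)
  seg 2: down by d4 = -7/2 → (-9/2, 7/2)
  seg 3: right by d1 = 9/2 → (0, 7/2)
  seg 4: right by d9 = 59/16 → (59/16, 7/2)
  seg 5: down by d9 = 59/16 → (59/16, -3/16)
  seg 6: right by d7 = 11/16 → (35/8, -3/16)
  seg 7: right by d4 = -7/2 → (7/8, -3/16)

d4 = -7/2
d5 = -5
d6 = -5/4
d7 = 11/16
d8 = 11/4
d9 = 59/16
endpoint = (7/8, -3/16)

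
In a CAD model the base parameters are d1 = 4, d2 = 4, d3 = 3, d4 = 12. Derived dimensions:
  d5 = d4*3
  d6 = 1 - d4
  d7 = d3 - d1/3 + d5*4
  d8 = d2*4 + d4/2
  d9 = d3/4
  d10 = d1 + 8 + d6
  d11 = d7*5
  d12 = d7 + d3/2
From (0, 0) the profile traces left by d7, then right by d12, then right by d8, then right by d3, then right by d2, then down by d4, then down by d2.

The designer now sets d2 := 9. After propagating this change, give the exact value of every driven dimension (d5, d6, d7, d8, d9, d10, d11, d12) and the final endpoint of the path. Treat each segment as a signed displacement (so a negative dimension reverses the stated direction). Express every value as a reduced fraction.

Apply edit: d2 := 9
  d5 = d4*3 = 36
  d6 = 1 - d4 = -11
  d7 = d3 - d1/3 + d5*4 = 437/3
  d8 = d2*4 + d4/2 = 42
  d9 = d3/4 = 3/4
  d10 = d1 + 8 + d6 = 1
  d11 = d7*5 = 2185/3
  d12 = d7 + d3/2 = 883/6
Walk from origin (0, 0):
  seg 1: left by d7 = 437/3 → (-437/3, 0)
  seg 2: right by d12 = 883/6 → (3/2, 0)
  seg 3: right by d8 = 42 → (87/2, 0)
  seg 4: right by d3 = 3 → (93/2, 0)
  seg 5: right by d2 = 9 → (111/2, 0)
  seg 6: down by d4 = 12 → (111/2, -12)
  seg 7: down by d2 = 9 → (111/2, -21)

d5 = 36
d6 = -11
d7 = 437/3
d8 = 42
d9 = 3/4
d10 = 1
d11 = 2185/3
d12 = 883/6
endpoint = (111/2, -21)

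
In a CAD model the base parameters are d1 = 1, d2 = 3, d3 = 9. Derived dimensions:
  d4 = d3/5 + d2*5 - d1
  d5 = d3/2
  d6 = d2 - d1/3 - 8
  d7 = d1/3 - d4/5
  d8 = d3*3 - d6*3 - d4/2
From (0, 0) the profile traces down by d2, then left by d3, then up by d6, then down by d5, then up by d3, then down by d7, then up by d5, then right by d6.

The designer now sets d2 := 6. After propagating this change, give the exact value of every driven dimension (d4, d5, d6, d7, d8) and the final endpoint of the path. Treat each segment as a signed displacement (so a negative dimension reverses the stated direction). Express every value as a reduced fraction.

d4 = 154/5
d5 = 9/2
d6 = -7/3
d7 = -437/75
d8 = 93/5
endpoint = (-34/3, 487/75)

Apply edit: d2 := 6
  d4 = d3/5 + d2*5 - d1 = 154/5
  d5 = d3/2 = 9/2
  d6 = d2 - d1/3 - 8 = -7/3
  d7 = d1/3 - d4/5 = -437/75
  d8 = d3*3 - d6*3 - d4/2 = 93/5
Walk from origin (0, 0):
  seg 1: down by d2 = 6 → (0, -6)
  seg 2: left by d3 = 9 → (-9, -6)
  seg 3: up by d6 = -7/3 → (-9, -25/3)
  seg 4: down by d5 = 9/2 → (-9, -77/6)
  seg 5: up by d3 = 9 → (-9, -23/6)
  seg 6: down by d7 = -437/75 → (-9, 299/150)
  seg 7: up by d5 = 9/2 → (-9, 487/75)
  seg 8: right by d6 = -7/3 → (-34/3, 487/75)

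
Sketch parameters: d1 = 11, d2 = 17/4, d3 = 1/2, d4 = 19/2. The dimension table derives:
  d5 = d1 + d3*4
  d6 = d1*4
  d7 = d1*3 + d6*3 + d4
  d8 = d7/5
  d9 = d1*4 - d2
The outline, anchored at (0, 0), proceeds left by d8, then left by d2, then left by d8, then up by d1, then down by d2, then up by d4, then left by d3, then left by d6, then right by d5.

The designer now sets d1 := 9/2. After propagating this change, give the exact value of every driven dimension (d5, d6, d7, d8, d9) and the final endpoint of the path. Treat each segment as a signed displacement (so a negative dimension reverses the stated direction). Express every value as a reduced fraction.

d5 = 13/2
d6 = 18
d7 = 77
d8 = 77/5
d9 = 55/4
endpoint = (-941/20, 39/4)

Apply edit: d1 := 9/2
  d5 = d1 + d3*4 = 13/2
  d6 = d1*4 = 18
  d7 = d1*3 + d6*3 + d4 = 77
  d8 = d7/5 = 77/5
  d9 = d1*4 - d2 = 55/4
Walk from origin (0, 0):
  seg 1: left by d8 = 77/5 → (-77/5, 0)
  seg 2: left by d2 = 17/4 → (-393/20, 0)
  seg 3: left by d8 = 77/5 → (-701/20, 0)
  seg 4: up by d1 = 9/2 → (-701/20, 9/2)
  seg 5: down by d2 = 17/4 → (-701/20, 1/4)
  seg 6: up by d4 = 19/2 → (-701/20, 39/4)
  seg 7: left by d3 = 1/2 → (-711/20, 39/4)
  seg 8: left by d6 = 18 → (-1071/20, 39/4)
  seg 9: right by d5 = 13/2 → (-941/20, 39/4)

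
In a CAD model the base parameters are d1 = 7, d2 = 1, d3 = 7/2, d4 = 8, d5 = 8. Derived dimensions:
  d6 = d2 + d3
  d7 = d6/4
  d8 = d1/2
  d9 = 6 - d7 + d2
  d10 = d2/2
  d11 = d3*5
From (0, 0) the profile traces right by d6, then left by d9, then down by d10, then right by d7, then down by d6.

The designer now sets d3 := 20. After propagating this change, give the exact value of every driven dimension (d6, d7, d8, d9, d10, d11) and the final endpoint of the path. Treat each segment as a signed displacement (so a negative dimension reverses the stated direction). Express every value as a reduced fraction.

Apply edit: d3 := 20
  d6 = d2 + d3 = 21
  d7 = d6/4 = 21/4
  d8 = d1/2 = 7/2
  d9 = 6 - d7 + d2 = 7/4
  d10 = d2/2 = 1/2
  d11 = d3*5 = 100
Walk from origin (0, 0):
  seg 1: right by d6 = 21 → (21, 0)
  seg 2: left by d9 = 7/4 → (77/4, 0)
  seg 3: down by d10 = 1/2 → (77/4, -1/2)
  seg 4: right by d7 = 21/4 → (49/2, -1/2)
  seg 5: down by d6 = 21 → (49/2, -43/2)

d6 = 21
d7 = 21/4
d8 = 7/2
d9 = 7/4
d10 = 1/2
d11 = 100
endpoint = (49/2, -43/2)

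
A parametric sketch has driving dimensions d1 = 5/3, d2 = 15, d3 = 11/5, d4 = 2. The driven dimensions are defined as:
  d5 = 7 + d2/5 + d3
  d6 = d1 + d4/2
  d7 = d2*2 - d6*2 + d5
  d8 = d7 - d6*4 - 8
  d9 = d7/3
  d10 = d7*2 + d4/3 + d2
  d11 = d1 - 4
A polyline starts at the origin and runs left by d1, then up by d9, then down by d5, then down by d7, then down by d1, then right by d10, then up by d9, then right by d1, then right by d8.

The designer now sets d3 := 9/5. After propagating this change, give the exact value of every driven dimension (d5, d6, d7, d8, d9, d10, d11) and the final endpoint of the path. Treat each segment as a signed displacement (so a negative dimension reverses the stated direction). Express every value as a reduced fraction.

Apply edit: d3 := 9/5
  d5 = 7 + d2/5 + d3 = 59/5
  d6 = d1 + d4/2 = 8/3
  d7 = d2*2 - d6*2 + d5 = 547/15
  d8 = d7 - d6*4 - 8 = 89/5
  d9 = d7/3 = 547/45
  d10 = d7*2 + d4/3 + d2 = 443/5
  d11 = d1 - 4 = -7/3
Walk from origin (0, 0):
  seg 1: left by d1 = 5/3 → (-5/3, 0)
  seg 2: up by d9 = 547/45 → (-5/3, 547/45)
  seg 3: down by d5 = 59/5 → (-5/3, 16/45)
  seg 4: down by d7 = 547/15 → (-5/3, -325/9)
  seg 5: down by d1 = 5/3 → (-5/3, -340/9)
  seg 6: right by d10 = 443/5 → (1304/15, -340/9)
  seg 7: up by d9 = 547/45 → (1304/15, -1153/45)
  seg 8: right by d1 = 5/3 → (443/5, -1153/45)
  seg 9: right by d8 = 89/5 → (532/5, -1153/45)

d5 = 59/5
d6 = 8/3
d7 = 547/15
d8 = 89/5
d9 = 547/45
d10 = 443/5
d11 = -7/3
endpoint = (532/5, -1153/45)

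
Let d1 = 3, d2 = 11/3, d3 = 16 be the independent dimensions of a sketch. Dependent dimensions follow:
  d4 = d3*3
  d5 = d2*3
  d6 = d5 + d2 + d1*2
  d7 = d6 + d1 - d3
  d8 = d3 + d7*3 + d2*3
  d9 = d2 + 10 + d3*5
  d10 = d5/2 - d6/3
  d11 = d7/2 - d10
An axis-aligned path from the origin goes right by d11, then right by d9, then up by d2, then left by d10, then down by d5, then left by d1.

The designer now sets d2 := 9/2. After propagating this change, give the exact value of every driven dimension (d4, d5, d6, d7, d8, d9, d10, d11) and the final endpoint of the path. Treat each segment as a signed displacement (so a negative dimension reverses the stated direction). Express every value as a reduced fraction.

Apply edit: d2 := 9/2
  d4 = d3*3 = 48
  d5 = d2*3 = 27/2
  d6 = d5 + d2 + d1*2 = 24
  d7 = d6 + d1 - d3 = 11
  d8 = d3 + d7*3 + d2*3 = 125/2
  d9 = d2 + 10 + d3*5 = 189/2
  d10 = d5/2 - d6/3 = -5/4
  d11 = d7/2 - d10 = 27/4
Walk from origin (0, 0):
  seg 1: right by d11 = 27/4 → (27/4, 0)
  seg 2: right by d9 = 189/2 → (405/4, 0)
  seg 3: up by d2 = 9/2 → (405/4, 9/2)
  seg 4: left by d10 = -5/4 → (205/2, 9/2)
  seg 5: down by d5 = 27/2 → (205/2, -9)
  seg 6: left by d1 = 3 → (199/2, -9)

d4 = 48
d5 = 27/2
d6 = 24
d7 = 11
d8 = 125/2
d9 = 189/2
d10 = -5/4
d11 = 27/4
endpoint = (199/2, -9)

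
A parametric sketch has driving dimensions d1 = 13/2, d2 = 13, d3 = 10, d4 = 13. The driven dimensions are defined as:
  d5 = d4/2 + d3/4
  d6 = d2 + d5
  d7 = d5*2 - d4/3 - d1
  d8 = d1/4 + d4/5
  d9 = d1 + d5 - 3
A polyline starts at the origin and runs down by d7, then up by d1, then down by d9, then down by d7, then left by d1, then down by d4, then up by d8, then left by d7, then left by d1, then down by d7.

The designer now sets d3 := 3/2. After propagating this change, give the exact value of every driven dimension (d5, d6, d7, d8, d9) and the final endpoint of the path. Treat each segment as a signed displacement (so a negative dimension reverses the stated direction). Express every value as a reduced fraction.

d5 = 55/8
d6 = 159/8
d7 = 35/12
d8 = 169/40
d9 = 83/8
endpoint = (-191/12, -107/5)

Apply edit: d3 := 3/2
  d5 = d4/2 + d3/4 = 55/8
  d6 = d2 + d5 = 159/8
  d7 = d5*2 - d4/3 - d1 = 35/12
  d8 = d1/4 + d4/5 = 169/40
  d9 = d1 + d5 - 3 = 83/8
Walk from origin (0, 0):
  seg 1: down by d7 = 35/12 → (0, -35/12)
  seg 2: up by d1 = 13/2 → (0, 43/12)
  seg 3: down by d9 = 83/8 → (0, -163/24)
  seg 4: down by d7 = 35/12 → (0, -233/24)
  seg 5: left by d1 = 13/2 → (-13/2, -233/24)
  seg 6: down by d4 = 13 → (-13/2, -545/24)
  seg 7: up by d8 = 169/40 → (-13/2, -1109/60)
  seg 8: left by d7 = 35/12 → (-113/12, -1109/60)
  seg 9: left by d1 = 13/2 → (-191/12, -1109/60)
  seg 10: down by d7 = 35/12 → (-191/12, -107/5)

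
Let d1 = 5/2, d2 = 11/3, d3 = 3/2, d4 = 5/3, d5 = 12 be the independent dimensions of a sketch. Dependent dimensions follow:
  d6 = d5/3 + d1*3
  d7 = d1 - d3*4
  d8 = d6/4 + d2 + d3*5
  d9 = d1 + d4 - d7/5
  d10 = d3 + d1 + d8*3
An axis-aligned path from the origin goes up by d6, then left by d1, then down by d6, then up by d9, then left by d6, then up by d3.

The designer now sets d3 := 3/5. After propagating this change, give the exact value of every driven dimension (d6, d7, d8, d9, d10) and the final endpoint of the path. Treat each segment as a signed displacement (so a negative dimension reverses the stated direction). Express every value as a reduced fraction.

d6 = 23/2
d7 = 1/10
d8 = 229/24
d9 = 311/75
d10 = 1269/40
endpoint = (-14, 356/75)

Apply edit: d3 := 3/5
  d6 = d5/3 + d1*3 = 23/2
  d7 = d1 - d3*4 = 1/10
  d8 = d6/4 + d2 + d3*5 = 229/24
  d9 = d1 + d4 - d7/5 = 311/75
  d10 = d3 + d1 + d8*3 = 1269/40
Walk from origin (0, 0):
  seg 1: up by d6 = 23/2 → (0, 23/2)
  seg 2: left by d1 = 5/2 → (-5/2, 23/2)
  seg 3: down by d6 = 23/2 → (-5/2, 0)
  seg 4: up by d9 = 311/75 → (-5/2, 311/75)
  seg 5: left by d6 = 23/2 → (-14, 311/75)
  seg 6: up by d3 = 3/5 → (-14, 356/75)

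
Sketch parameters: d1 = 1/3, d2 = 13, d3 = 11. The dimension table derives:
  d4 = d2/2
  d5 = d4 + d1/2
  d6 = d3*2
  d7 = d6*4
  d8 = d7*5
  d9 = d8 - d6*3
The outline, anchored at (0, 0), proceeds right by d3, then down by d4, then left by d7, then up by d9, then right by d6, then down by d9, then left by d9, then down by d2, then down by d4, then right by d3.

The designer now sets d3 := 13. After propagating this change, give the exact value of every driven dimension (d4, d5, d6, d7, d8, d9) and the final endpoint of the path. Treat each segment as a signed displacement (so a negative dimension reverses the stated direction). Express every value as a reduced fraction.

Apply edit: d3 := 13
  d4 = d2/2 = 13/2
  d5 = d4 + d1/2 = 20/3
  d6 = d3*2 = 26
  d7 = d6*4 = 104
  d8 = d7*5 = 520
  d9 = d8 - d6*3 = 442
Walk from origin (0, 0):
  seg 1: right by d3 = 13 → (13, 0)
  seg 2: down by d4 = 13/2 → (13, -13/2)
  seg 3: left by d7 = 104 → (-91, -13/2)
  seg 4: up by d9 = 442 → (-91, 871/2)
  seg 5: right by d6 = 26 → (-65, 871/2)
  seg 6: down by d9 = 442 → (-65, -13/2)
  seg 7: left by d9 = 442 → (-507, -13/2)
  seg 8: down by d2 = 13 → (-507, -39/2)
  seg 9: down by d4 = 13/2 → (-507, -26)
  seg 10: right by d3 = 13 → (-494, -26)

d4 = 13/2
d5 = 20/3
d6 = 26
d7 = 104
d8 = 520
d9 = 442
endpoint = (-494, -26)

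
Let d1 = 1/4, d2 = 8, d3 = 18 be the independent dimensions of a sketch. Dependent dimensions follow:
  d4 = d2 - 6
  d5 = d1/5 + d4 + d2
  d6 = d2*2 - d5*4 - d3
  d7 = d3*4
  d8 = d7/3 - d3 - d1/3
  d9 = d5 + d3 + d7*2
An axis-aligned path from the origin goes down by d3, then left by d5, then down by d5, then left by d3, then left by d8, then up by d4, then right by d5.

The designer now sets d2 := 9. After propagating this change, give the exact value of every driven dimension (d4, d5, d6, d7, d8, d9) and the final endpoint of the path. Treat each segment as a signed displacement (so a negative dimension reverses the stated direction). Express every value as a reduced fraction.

Apply edit: d2 := 9
  d4 = d2 - 6 = 3
  d5 = d1/5 + d4 + d2 = 241/20
  d6 = d2*2 - d5*4 - d3 = -241/5
  d7 = d3*4 = 72
  d8 = d7/3 - d3 - d1/3 = 71/12
  d9 = d5 + d3 + d7*2 = 3481/20
Walk from origin (0, 0):
  seg 1: down by d3 = 18 → (0, -18)
  seg 2: left by d5 = 241/20 → (-241/20, -18)
  seg 3: down by d5 = 241/20 → (-241/20, -601/20)
  seg 4: left by d3 = 18 → (-601/20, -601/20)
  seg 5: left by d8 = 71/12 → (-1079/30, -601/20)
  seg 6: up by d4 = 3 → (-1079/30, -541/20)
  seg 7: right by d5 = 241/20 → (-287/12, -541/20)

d4 = 3
d5 = 241/20
d6 = -241/5
d7 = 72
d8 = 71/12
d9 = 3481/20
endpoint = (-287/12, -541/20)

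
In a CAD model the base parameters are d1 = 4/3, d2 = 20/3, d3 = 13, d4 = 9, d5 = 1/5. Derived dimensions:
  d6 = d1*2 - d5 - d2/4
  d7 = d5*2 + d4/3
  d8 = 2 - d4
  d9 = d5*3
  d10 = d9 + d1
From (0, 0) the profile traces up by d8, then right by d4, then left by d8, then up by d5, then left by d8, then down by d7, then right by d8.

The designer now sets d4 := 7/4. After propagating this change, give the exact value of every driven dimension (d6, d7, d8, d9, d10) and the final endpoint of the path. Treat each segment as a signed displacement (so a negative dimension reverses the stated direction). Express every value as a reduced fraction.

Apply edit: d4 := 7/4
  d6 = d1*2 - d5 - d2/4 = 4/5
  d7 = d5*2 + d4/3 = 59/60
  d8 = 2 - d4 = 1/4
  d9 = d5*3 = 3/5
  d10 = d9 + d1 = 29/15
Walk from origin (0, 0):
  seg 1: up by d8 = 1/4 → (0, 1/4)
  seg 2: right by d4 = 7/4 → (7/4, 1/4)
  seg 3: left by d8 = 1/4 → (3/2, 1/4)
  seg 4: up by d5 = 1/5 → (3/2, 9/20)
  seg 5: left by d8 = 1/4 → (5/4, 9/20)
  seg 6: down by d7 = 59/60 → (5/4, -8/15)
  seg 7: right by d8 = 1/4 → (3/2, -8/15)

d6 = 4/5
d7 = 59/60
d8 = 1/4
d9 = 3/5
d10 = 29/15
endpoint = (3/2, -8/15)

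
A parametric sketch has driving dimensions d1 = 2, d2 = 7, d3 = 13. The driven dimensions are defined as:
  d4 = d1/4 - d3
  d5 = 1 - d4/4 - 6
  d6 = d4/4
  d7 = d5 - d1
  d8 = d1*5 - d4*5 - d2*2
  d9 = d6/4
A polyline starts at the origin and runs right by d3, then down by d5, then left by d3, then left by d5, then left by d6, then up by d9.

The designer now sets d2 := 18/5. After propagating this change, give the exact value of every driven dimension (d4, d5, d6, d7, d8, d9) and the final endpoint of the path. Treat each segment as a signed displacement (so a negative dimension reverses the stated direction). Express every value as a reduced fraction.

d4 = -25/2
d5 = -15/8
d6 = -25/8
d7 = -31/8
d8 = 653/10
d9 = -25/32
endpoint = (5, 35/32)

Apply edit: d2 := 18/5
  d4 = d1/4 - d3 = -25/2
  d5 = 1 - d4/4 - 6 = -15/8
  d6 = d4/4 = -25/8
  d7 = d5 - d1 = -31/8
  d8 = d1*5 - d4*5 - d2*2 = 653/10
  d9 = d6/4 = -25/32
Walk from origin (0, 0):
  seg 1: right by d3 = 13 → (13, 0)
  seg 2: down by d5 = -15/8 → (13, 15/8)
  seg 3: left by d3 = 13 → (0, 15/8)
  seg 4: left by d5 = -15/8 → (15/8, 15/8)
  seg 5: left by d6 = -25/8 → (5, 15/8)
  seg 6: up by d9 = -25/32 → (5, 35/32)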